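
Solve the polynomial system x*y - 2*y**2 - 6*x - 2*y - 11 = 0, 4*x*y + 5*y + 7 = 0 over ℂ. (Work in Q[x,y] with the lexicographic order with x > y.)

Compute a lex Gröbner basis by Buchberger's algorithm.
f_1 = x*y - 6*x - 2*y**2 - 2*y - 11, LT = x*y.
f_2 = 4*x*y + 5*y + 7, LT = x*y.

S(f_1,f_2): lcm = x*y. S = -6*x - 2*y**2 - 13/4*y - 51/4.
  leading term x: no divisor's leading term divides it; move -6*x to the remainder.
  leading term y**2: no divisor's leading term divides it; move -2*y**2 to the remainder.
  leading term y: no divisor's leading term divides it; move -13/4*y to the remainder.
  leading term 1: no divisor's leading term divides it; move -51/4 to the remainder.
  remainder -6*x - 2*y**2 - 13/4*y - 51/4 ≠ 0; add h_3 = -6*x - 2*y**2 - 13/4*y - 51/4 to the basis.

S(f_1,h_3): lcm = x*y. S = -6*x - 1/3*y**3 - 61/24*y**2 - 33/8*y - 11.
  leading term x: subtract (1)·h_3 from -6*x - 1/3*y**3 - 61/24*y**2 - 33/8*y - 11 → -1/3*y**3 - 13/24*y**2 - 7/8*y + 7/4
  leading term y**3: no divisor's leading term divides it; move -1/3*y**3 to the remainder.
  leading term y**2: no divisor's leading term divides it; move -13/24*y**2 to the remainder.
  leading term y: no divisor's leading term divides it; move -7/8*y to the remainder.
  leading term 1: no divisor's leading term divides it; move 7/4 to the remainder.
  remainder -1/3*y**3 - 13/24*y**2 - 7/8*y + 7/4 ≠ 0; add h_4 = -1/3*y**3 - 13/24*y**2 - 7/8*y + 7/4 to the basis.

S(f_2,h_3): lcm = x*y. S = -1/3*y**3 - 13/24*y**2 - 7/8*y + 7/4.
  leading term y**3: subtract (1)·h_4 from -1/3*y**3 - 13/24*y**2 - 7/8*y + 7/4 → 0
  remainder 0.

S(f_1,h_4): lcm = x*y**3. S = -61/8*x*y**2 - 21/8*x*y + 21/4*x - 2*y**4 - 2*y**3 - 11*y**2.
  leading term x*y**2: subtract (-61/8*y)·f_1 from -61/8*x*y**2 - 21/8*x*y + 21/4*x - 2*y**4 - 2*y**3 - 11*y**2 → -387/8*x*y + 21/4*x - 2*y**4 - 69/4*y**3 - 105/4*y**2 - 671/8*y
  leading term x*y: subtract (-387/8)·f_1 from -387/8*x*y + 21/4*x - 2*y**4 - 69/4*y**3 - 105/4*y**2 - 671/8*y → -285*x - 2*y**4 - 69/4*y**3 - 123*y**2 - 1445/8*y - 4257/8
  leading term x: subtract (95/2)·h_3 from -285*x - 2*y**4 - 69/4*y**3 - 123*y**2 - 1445/8*y - 4257/8 → -2*y**4 - 69/4*y**3 - 28*y**2 - 105/4*y + 147/2
  leading term y**4: subtract (6*y)·h_4 from -2*y**4 - 69/4*y**3 - 28*y**2 - 105/4*y + 147/2 → -14*y**3 - 91/4*y**2 - 147/4*y + 147/2
  leading term y**3: subtract (42)·h_4 from -14*y**3 - 91/4*y**2 - 147/4*y + 147/2 → 0
  remainder 0.

S(f_2,h_4): lcm = x*y**3. S = -13/8*x*y**2 - 21/8*x*y + 21/4*x + 5/4*y**3 + 7/4*y**2.
  leading term x*y**2: subtract (-13/8*y)·f_1 from -13/8*x*y**2 - 21/8*x*y + 21/4*x + 5/4*y**3 + 7/4*y**2 → -99/8*x*y + 21/4*x - 2*y**3 - 3/2*y**2 - 143/8*y
  leading term x*y: subtract (-99/8)·f_1 from -99/8*x*y + 21/4*x - 2*y**3 - 3/2*y**2 - 143/8*y → -69*x - 2*y**3 - 105/4*y**2 - 341/8*y - 1089/8
  leading term x: subtract (23/2)·h_3 from -69*x - 2*y**3 - 105/4*y**2 - 341/8*y - 1089/8 → -2*y**3 - 13/4*y**2 - 21/4*y + 21/2
  leading term y**3: subtract (6)·h_4 from -2*y**3 - 13/4*y**2 - 21/4*y + 21/2 → 0
  remainder 0.

S(h_3,h_4): leading monomials are coprime, so the S-polynomial reduces to 0 (Buchberger's first criterion).
Every S-polynomial of the final basis reduces to 0, so we have a Gröbner basis.
Inter-reduce: drop elements whose leading term is divisible by another's, tail-reduce, and make monic.
Reduced Gröbner basis: {x + 1/3*y**2 + 13/24*y + 17/8, y**3 + 13/8*y**2 + 21/8*y - 21/4}.

From the last basis element, y**3 + 13/8*y**2 + 21/8*y - 21/4 = 0, so y takes values in {1, -21/16 - sqrt(903)*I/16, -21/16 + sqrt(903)*I/16}. Each choice, substituted upward through the basis, yields the corresponding point(s) of the solution set.
  y = 1: the earlier basis element becomes x + 3 = 0, giving x = -3 — point (-3, 1).
  y = -21/16 - sqrt(903)*I/16: the earlier basis element becomes x + 13/16 + sqrt(903)*I/48 = 0, giving x = -13/16 - sqrt(903)*I/48 — point (-13/16 - sqrt(903)*I/48, -21/16 - sqrt(903)*I/16).
  y = -21/16 + sqrt(903)*I/16: the earlier basis element becomes x + 13/16 - sqrt(903)*I/48 = 0, giving x = -13/16 + sqrt(903)*I/48 — point (-13/16 + sqrt(903)*I/48, -21/16 + sqrt(903)*I/16).

{(-3, 1), (-13/16 - sqrt(903)*I/48, -21/16 - sqrt(903)*I/16), (-13/16 + sqrt(903)*I/48, -21/16 + sqrt(903)*I/16)}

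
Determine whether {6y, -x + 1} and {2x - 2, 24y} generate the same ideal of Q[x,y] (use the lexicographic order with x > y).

Yes, the ideals are equal.

For a fixed monomial order, each ideal has a unique reduced Gröbner basis; comparing bases decides equality.
Buchberger on the first generating set:
f_1 = 6y, LT = y.
f_2 = -x + 1, LT = x.

The S-polynomials (S(f_1,f_2)) all reduce to 0 modulo the current basis, so we have a Gröbner basis.
Inter-reduce: drop elements whose leading term is divisible by another's, tail-reduce, and make monic.
Reduced Gröbner basis: {x - 1, y}.

Buchberger on the second generating set:
h_1 = 2x - 2, LT = x.
h_2 = 24y, LT = y.

The S-polynomials (S(h_1,h_2)) all reduce to 0 modulo the current basis, so we have a Gröbner basis.
Inter-reduce: drop elements whose leading term is divisible by another's, tail-reduce, and make monic.
Reduced Gröbner basis: {x - 1, y}.

Same reduced basis, so the two generating sets span the same ideal.
The same test decides containment: I ⊆ J iff every generator of I reduces to 0 modulo a Gröbner basis of J.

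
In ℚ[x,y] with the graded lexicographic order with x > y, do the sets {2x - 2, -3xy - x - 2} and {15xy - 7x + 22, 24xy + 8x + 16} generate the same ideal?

Yes, the ideals are equal.

Since reduced Gröbner bases are canonical representatives of ideals under a given ordering, it suffices to compute and compare them.
Buchberger on the first generating set:
f_1 = 2x - 2, LT = x.
f_2 = -3xy - x - 2, LT = xy.

S(f_1,f_2): lcm = xy. S = -⅓x - y - ⅔.
  reduce S modulo (f_1, f_2):
  remainder -y - 1 ≠ 0; add g_3 = -y - 1 to the basis.

The other S-polynomials (S(f_1,g_3), S(f_2,g_3)) all reduce to 0 modulo the current basis, so we have a Gröbner basis.
Inter-reduce: drop elements whose leading term is divisible by another's, tail-reduce, and make monic.
Reduced Gröbner basis: {x - 1, y + 1}.

Buchberger on the second generating set:
h_1 = 15xy - 7x + 22, LT = xy.
h_2 = 24xy + 8x + 16, LT = xy.

S(h_1,h_2): lcm = xy. S = -⅘x + ⅘.
  reduce S modulo (h_1, h_2):
  remainder -⅘x + ⅘ ≠ 0; add k_3 = -⅘x + ⅘ to the basis.

S(h_1,k_3): lcm = xy. S = -7/15x + y + 22/15.
  reduce S modulo (h_1, h_2, k_3):
  remainder y + 1 ≠ 0; add k_4 = y + 1 to the basis.

The other S-polynomials (S(h_2,k_3), S(h_1,k_4), S(h_2,k_4), S(k_3,k_4)) all reduce to 0 modulo the current basis, so we have a Gröbner basis.
Inter-reduce: drop elements whose leading term is divisible by another's, tail-reduce, and make monic.
Reduced Gröbner basis: {x - 1, y + 1}.

The two bases agree; hence the ideals are identical.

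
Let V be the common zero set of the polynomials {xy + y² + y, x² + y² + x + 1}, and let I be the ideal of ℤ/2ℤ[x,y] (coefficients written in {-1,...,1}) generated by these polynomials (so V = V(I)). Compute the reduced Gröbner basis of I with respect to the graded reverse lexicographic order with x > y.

G = {x² + x + y + 1, xy, y² + y}

f_1 = xy + y² + y, LT = xy.
f_2 = x² + y² + x + 1, LT = x².

S(f_1,f_2): lcm = x²y. S = xy² + y³ + y.
  reduce S modulo (f_1, f_2):
  remainder y² + y ≠ 0; add g_3 = y² + y to the basis.

The other S-polynomials (S(f_1,g_3), S(f_2,g_3)) all reduce to 0 modulo the current basis, so we have a Gröbner basis.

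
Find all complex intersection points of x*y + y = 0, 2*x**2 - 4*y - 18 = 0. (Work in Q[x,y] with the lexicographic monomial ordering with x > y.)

Compute a lex Gröbner basis by Buchberger's algorithm.
f_1 = x*y + y, LT = x*y.
f_2 = 2*x**2 - 4*y - 18, LT = x**2.

S(f_1,f_2): lcm = x**2*y. S = x*y + 2*y**2 + 9*y.
  leading term x*y: subtract (1)·f_1 from x*y + 2*y**2 + 9*y → 2*y**2 + 8*y
  leading term y**2: no divisor's leading term divides it; move 2*y**2 to the remainder.
  leading term y: no divisor's leading term divides it; move 8*y to the remainder.
  remainder 2*y**2 + 8*y ≠ 0; add h_3 = 2*y**2 + 8*y to the basis.

S(f_1,h_3): lcm = x*y**2. S = -4*x*y + y**2.
  leading term x*y: subtract (-4)·f_1 from -4*x*y + y**2 → y**2 + 4*y
  leading term y**2: subtract (1/2)·h_3 from y**2 + 4*y → 0
  remainder 0.

S(f_2,h_3): leading monomials are coprime, so the S-polynomial reduces to 0 (Buchberger's first criterion).
Every S-polynomial of the final basis reduces to 0, so we have a Gröbner basis.
Inter-reduce: drop elements whose leading term is divisible by another's, tail-reduce, and make monic.
Reduced Gröbner basis: {x**2 - 2*y - 9, x*y + y, y**2 + 4*y}.

Elimination: the polynomial y**2 + 4*y lies in the elimination ideal for y, so y ∈ {-4, 0}. For each such y, the remaining basis elements (now univariate) give the rest of the solution.
  y = -4: the earlier basis elements become x**2 - 1 = 0; -4*x - 4 = 0, giving x = -1 — point (-1, -4).
  y = 0: the earlier basis element becomes x**2 - 9 = 0, giving x = -3, 3 — points (-3, 0), (3, 0).

{(-1, -4), (-3, 0), (3, 0)}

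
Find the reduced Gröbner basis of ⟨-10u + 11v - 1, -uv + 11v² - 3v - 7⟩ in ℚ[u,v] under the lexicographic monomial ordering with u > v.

This is the nonlinear analogue of row-reducing a linear system.

f_1 = -10u + 11v - 1, LT = u.
f_2 = -uv + 11v² - 3v - 7, LT = uv.

S(f_1,f_2): lcm = uv. S = 99/10v² - 29/10v - 7.
  leading term v²: no divisor's leading term divides it; move 99/10v² to the remainder.
  leading term v: no divisor's leading term divides it; move -29/10v to the remainder.
  leading term 1: no divisor's leading term divides it; move -7 to the remainder.
  remainder 99/10v² - 29/10v - 7 ≠ 0; add g_3 = 99/10v² - 29/10v - 7 to the basis.

S(f_1,g_3): leading monomials are coprime, so the S-polynomial reduces to 0 (Buchberger's first criterion).
S(f_2,g_3): lcm = uv². S = 29/99uv + 70/99u - 11v³ + 3v² + 7v.
  leading term uv: subtract (-29/990v)·f_1 from 29/99uv + 70/99u - 11v³ + 3v² + 7v → 70/99u - 11v³ + 299/90v² + 6901/990v
  leading term u: subtract (-7/99)·f_1 from 70/99u - 11v³ + 299/90v² + 6901/990v → -11v³ + 299/90v² + 2557/330v - 7/99
  leading term v³: subtract (-10/9v)·g_3 from -11v³ + 299/90v² + 2557/330v - 7/99 → 1/10v² - 29/990v - 7/99
  leading term v²: subtract (1/99)·g_3 from 1/10v² - 29/990v - 7/99 → 0
  remainder 0.

Every S-polynomial of the final basis reduces to 0, so we have a Gröbner basis.
Inter-reduce: drop elements whose leading term is divisible by another's, tail-reduce, and make monic.

G = {u - 11/10v + 1/10, v² - 29/99v - 70/99}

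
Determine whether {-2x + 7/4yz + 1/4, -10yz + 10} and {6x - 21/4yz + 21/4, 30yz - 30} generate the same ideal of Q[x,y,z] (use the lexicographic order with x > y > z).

No, the ideals differ.

Equality of ideals is decidable: compute both reduced Gröbner bases (unique for the ordering) and check whether they agree.
Buchberger on the first generating set:
f_1 = -2x + 7/4yz + 1/4, LT = x.
f_2 = -10yz + 10, LT = yz.

The S-polynomials (S(f_1,f_2)) all reduce to 0 modulo the current basis, so we have a Gröbner basis.
Inter-reduce: drop elements whose leading term is divisible by another's, tail-reduce, and make monic.
Reduced Gröbner basis: {x - 1, yz - 1}.

Buchberger on the second generating set:
h_1 = 6x - 21/4yz + 21/4, LT = x.
h_2 = 30yz - 30, LT = yz.

The S-polynomials (S(h_1,h_2)) all reduce to 0 modulo the current basis, so we have a Gröbner basis.
Inter-reduce: drop elements whose leading term is divisible by another's, tail-reduce, and make monic.
Reduced Gröbner basis: {x, yz - 1}.

These differ, so the ideals are not equal.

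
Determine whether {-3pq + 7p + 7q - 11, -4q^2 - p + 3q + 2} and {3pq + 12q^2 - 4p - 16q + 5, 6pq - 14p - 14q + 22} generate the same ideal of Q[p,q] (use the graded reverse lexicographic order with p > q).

Yes, the ideals are equal.

Since reduced Gröbner bases are canonical representatives of ideals under a given ordering, it suffices to compute and compare them.
Buchberger on the first generating set:
f_1 = -3pq + 7p + 7q - 11, LT = pq.
f_2 = -4q^2 - p + 3q + 2, LT = q^2.

S(f_1,f_2): lcm = pq^2. S = -1/4p^2 - 19/12pq - 7/3q^2 + 1/2p + 11/3q.
  reduce S modulo (f_1, f_2):
  remainder -1/4p^2 - 47/18p - 16/9q + 167/36 ≠ 0; add g_3 = -1/4p^2 - 47/18p - 16/9q + 167/36 to the basis.

The other S-polynomials (S(f_1,g_3), S(f_2,g_3)) all reduce to 0 modulo the current basis, so we have a Gröbner basis.
Inter-reduce: drop elements whose leading term is divisible by another's, tail-reduce, and make monic.
Reduced Gröbner basis: {p^2 + 94/9p + 64/9q - 167/9, pq - 7/3p - 7/3q + 11/3, q^2 + 1/4p - 3/4q - 1/2}.

Buchberger on the second generating set:
h_1 = 3pq + 12q^2 - 4p - 16q + 5, LT = pq.
h_2 = 6pq - 14p - 14q + 22, LT = pq.

S(h_1,h_2): lcm = pq. S = 4q^2 + p - 3q - 2.
  reduce S modulo (h_1, h_2):
  remainder 4q^2 + p - 3q - 2 ≠ 0; add k_3 = 4q^2 + p - 3q - 2 to the basis.

S(h_1,k_3): lcm = pq^2. S = 4q^3 - 1/4p^2 - 7/12pq - 16/3q^2 + 1/2p + 5/3q.
  reduce S modulo (h_1, h_2, k_3):
  remainder -1/4p^2 - 47/18p - 16/9q + 167/36 ≠ 0; add k_4 = -1/4p^2 - 47/18p - 16/9q + 167/36 to the basis.

The other S-polynomials (S(h_2,k_3), S(h_1,k_4), S(h_2,k_4), S(k_3,k_4)) all reduce to 0 modulo the current basis, so we have a Gröbner basis.
Inter-reduce: drop elements whose leading term is divisible by another's, tail-reduce, and make monic.
Reduced Gröbner basis: {p^2 + 94/9p + 64/9q - 167/9, pq - 7/3p - 7/3q + 11/3, q^2 + 1/4p - 3/4q - 1/2}.

These coincide, so the ideals are equal.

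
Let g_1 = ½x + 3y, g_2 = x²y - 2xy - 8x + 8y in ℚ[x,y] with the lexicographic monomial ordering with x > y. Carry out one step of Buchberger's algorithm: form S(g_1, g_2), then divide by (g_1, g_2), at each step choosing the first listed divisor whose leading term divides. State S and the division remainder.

S(g_1, g_2) = 6xy² + 2xy + 8x - 8y; remainder on division = -36y³ - 12y² - 56y.

lcm(LM(g_1), LM(g_2)) = x²y.
S = (lcm/LT(g_1))·g_1 − (lcm/LT(g_2))·g_2 = 6xy² + 2xy + 8x - 8y.
Reduce S modulo (g_1, g_2) in that order:
  leading term xy²: subtract (12y²)·g_1 from 6xy² + 2xy + 8x - 8y → 2xy + 8x - 36y³ - 8y
  leading term xy: subtract (4y)·g_1 from 2xy + 8x - 36y³ - 8y → 8x - 36y³ - 12y² - 8y
  leading term x: subtract (16)·g_1 from 8x - 36y³ - 12y² - 8y → -36y³ - 12y² - 56y
  leading term y³: no divisor's leading term divides it; move -36y³ to the remainder.
  leading term y²: no divisor's leading term divides it; move -12y² to the remainder.
  leading term y: no divisor's leading term divides it; move -56y to the remainder.
The remainder -36y³ - 12y² - 56y is nonzero, so it would be added as the next basis element.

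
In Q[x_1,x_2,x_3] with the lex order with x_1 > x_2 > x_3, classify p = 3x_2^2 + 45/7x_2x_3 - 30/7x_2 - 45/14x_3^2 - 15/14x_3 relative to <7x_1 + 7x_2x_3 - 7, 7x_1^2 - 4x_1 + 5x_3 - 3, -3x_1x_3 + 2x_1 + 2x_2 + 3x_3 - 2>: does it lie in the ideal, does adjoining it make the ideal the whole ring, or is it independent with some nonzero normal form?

3x_2^2 + 45/7x_2x_3 - 30/7x_2 - 45/14x_3^2 - 15/14x_3 lies in I (it reduces to 0).

First compute the reduced Gröbner basis of I by Buchberger's algorithm.
f_1 = 7x_1 + 7x_2x_3 - 7, LT = x_1.
f_2 = 7x_1^2 - 4x_1 + 5x_3 - 3, LT = x_1^2.
f_3 = -3x_1x_3 + 2x_1 + 2x_2 + 3x_3 - 2, LT = x_1x_3.

S(f_1,f_2): lcm = x_1^2. S = x_1x_2x_3 - 3/7x_1 - 5/7x_3 + 3/7.
  leading term x_1x_2x_3: subtract (1/7x_2x_3)·f_1 from x_1x_2x_3 - 3/7x_1 - 5/7x_3 + 3/7 → -3/7x_1 - x_2^2x_3^2 + x_2x_3 - 5/7x_3 + 3/7
  leading term x_1: subtract (-3/49)·f_1 from -3/7x_1 - x_2^2x_3^2 + x_2x_3 - 5/7x_3 + 3/7 → -x_2^2x_3^2 + 10/7x_2x_3 - 5/7x_3
  leading term x_2^2x_3^2: no divisor's leading term divides it; move -x_2^2x_3^2 to the remainder.
  leading term x_2x_3: no divisor's leading term divides it; move 10/7x_2x_3 to the remainder.
  leading term x_3: no divisor's leading term divides it; move -5/7x_3 to the remainder.
  remainder -x_2^2x_3^2 + 10/7x_2x_3 - 5/7x_3 ≠ 0; add h_4 = -x_2^2x_3^2 + 10/7x_2x_3 - 5/7x_3 to the basis.

S(f_1,f_3): lcm = x_1x_3. S = 2/3x_1 + x_2x_3^2 + 2/3x_2 - 2/3.
  leading term x_1: subtract (2/21)·f_1 from 2/3x_1 + x_2x_3^2 + 2/3x_2 - 2/3 → x_2x_3^2 - 2/3x_2x_3 + 2/3x_2
  leading term x_2x_3^2: no divisor's leading term divides it; move x_2x_3^2 to the remainder.
  leading term x_2x_3: no divisor's leading term divides it; move -2/3x_2x_3 to the remainder.
  leading term x_2: no divisor's leading term divides it; move 2/3x_2 to the remainder.
  remainder x_2x_3^2 - 2/3x_2x_3 + 2/3x_2 ≠ 0; add h_5 = x_2x_3^2 - 2/3x_2x_3 + 2/3x_2 to the basis.

S(f_2,f_3): lcm = x_1^2x_3. S = 2/3x_1^2 + 2/3x_1x_2 + 3/7x_1x_3 - 2/3x_1 + 5/7x_3^2 - 3/7x_3.
  leading term x_1^2: subtract (2/21x_1)·f_1 from 2/3x_1^2 + 2/3x_1x_2 + 3/7x_1x_3 - 2/3x_1 + 5/7x_3^2 - 3/7x_3 → -2/3x_1x_2x_3 + 2/3x_1x_2 + 3/7x_1x_3 + 5/7x_3^2 - 3/7x_3
  leading term x_1x_2x_3: subtract (-2/21x_2x_3)·f_1 from -2/3x_1x_2x_3 + 2/3x_1x_2 + 3/7x_1x_3 + 5/7x_3^2 - 3/7x_3 → 2/3x_1x_2 + 3/7x_1x_3 + 2/3x_2^2x_3^2 - 2/3x_2x_3 + 5/7x_3^2 - 3/7x_3
  leading term x_1x_2: subtract (2/21x_2)·f_1 from 2/3x_1x_2 + 3/7x_1x_3 + 2/3x_2^2x_3^2 - 2/3x_2x_3 + 5/7x_3^2 - 3/7x_3 → 3/7x_1x_3 + 2/3x_2^2x_3^2 - 2/3x_2^2x_3 - 2/3x_2x_3 + 2/3x_2 + 5/7x_3^2 - 3/7x_3
  leading term x_1x_3: subtract (3/49x_3)·f_1 from 3/7x_1x_3 + 2/3x_2^2x_3^2 - 2/3x_2^2x_3 - 2/3x_2x_3 + 2/3x_2 + 5/7x_3^2 - 3/7x_3 → 2/3x_2^2x_3^2 - 2/3x_2^2x_3 - 3/7x_2x_3^2 - 2/3x_2x_3 + 2/3x_2 + 5/7x_3^2
  leading term x_2^2x_3^2: subtract (-2/3)·h_4 from 2/3x_2^2x_3^2 - 2/3x_2^2x_3 - 3/7x_2x_3^2 - 2/3x_2x_3 + 2/3x_2 + 5/7x_3^2 → -2/3x_2^2x_3 - 3/7x_2x_3^2 + 2/7x_2x_3 + 2/3x_2 + 5/7x_3^2 - 10/21x_3
  leading term x_2^2x_3: no divisor's leading term divides it; move -2/3x_2^2x_3 to the remainder.
  leading term x_2x_3^2: subtract (-3/7)·h_5 from -3/7x_2x_3^2 + 2/7x_2x_3 + 2/3x_2 + 5/7x_3^2 - 10/21x_3 → 20/21x_2 + 5/7x_3^2 - 10/21x_3
  leading term x_2: no divisor's leading term divides it; move 20/21x_2 to the remainder.
  leading term x_3^2: no divisor's leading term divides it; move 5/7x_3^2 to the remainder.
  leading term x_3: no divisor's leading term divides it; move -10/21x_3 to the remainder.
  remainder -2/3x_2^2x_3 + 20/21x_2 + 5/7x_3^2 - 10/21x_3 ≠ 0; add h_6 = -2/3x_2^2x_3 + 20/21x_2 + 5/7x_3^2 - 10/21x_3 to the basis.

S(f_3,h_4): lcm = x_1x_2^2x_3^2. S = -2/3x_1x_2^2x_3 + 10/7x_1x_2x_3 - 5/7x_1x_3 - 2/3x_2^3x_3 - x_2^2x_3^2 + 2/3x_2^2x_3.
  leading term x_1x_2^2x_3: subtract (-2/21x_2^2x_3)·f_1 from -2/3x_1x_2^2x_3 + 10/7x_1x_2x_3 - 5/7x_1x_3 - 2/3x_2^3x_3 - x_2^2x_3^2 + 2/3x_2^2x_3 → 10/7x_1x_2x_3 - 5/7x_1x_3 + 2/3x_2^3x_3^2 - 2/3x_2^3x_3 - x_2^2x_3^2
  leading term x_1x_2x_3: subtract (10/49x_2x_3)·f_1 from 10/7x_1x_2x_3 - 5/7x_1x_3 + 2/3x_2^3x_3^2 - 2/3x_2^3x_3 - x_2^2x_3^2 → -5/7x_1x_3 + 2/3x_2^3x_3^2 - 2/3x_2^3x_3 - 17/7x_2^2x_3^2 + 10/7x_2x_3
  leading term x_1x_3: subtract (-5/49x_3)·f_1 from -5/7x_1x_3 + 2/3x_2^3x_3^2 - 2/3x_2^3x_3 - 17/7x_2^2x_3^2 + 10/7x_2x_3 → 2/3x_2^3x_3^2 - 2/3x_2^3x_3 - 17/7x_2^2x_3^2 + 5/7x_2x_3^2 + 10/7x_2x_3 - 5/7x_3
  leading term x_2^3x_3^2: subtract (-2/3x_2)·h_4 from 2/3x_2^3x_3^2 - 2/3x_2^3x_3 - 17/7x_2^2x_3^2 + 5/7x_2x_3^2 + 10/7x_2x_3 - 5/7x_3 → -2/3x_2^3x_3 - 17/7x_2^2x_3^2 + 20/21x_2^2x_3 + 5/7x_2x_3^2 + 20/21x_2x_3 - 5/7x_3
  leading term x_2^3x_3: subtract (x_2)·h_6 from -2/3x_2^3x_3 - 17/7x_2^2x_3^2 + 20/21x_2^2x_3 + 5/7x_2x_3^2 + 20/21x_2x_3 - 5/7x_3 → -17/7x_2^2x_3^2 + 20/21x_2^2x_3 - 20/21x_2^2 + 10/7x_2x_3 - 5/7x_3
  leading term x_2^2x_3^2: subtract (17/7)·h_4 from -17/7x_2^2x_3^2 + 20/21x_2^2x_3 - 20/21x_2^2 + 10/7x_2x_3 - 5/7x_3 → 20/21x_2^2x_3 - 20/21x_2^2 - 100/49x_2x_3 + 50/49x_3
  leading term x_2^2x_3: subtract (-10/7)·h_6 from 20/21x_2^2x_3 - 20/21x_2^2 - 100/49x_2x_3 + 50/49x_3 → -20/21x_2^2 - 100/49x_2x_3 + 200/147x_2 + 50/49x_3^2 + 50/147x_3
  leading term x_2^2: no divisor's leading term divides it; move -20/21x_2^2 to the remainder.
  leading term x_2x_3: no divisor's leading term divides it; move -100/49x_2x_3 to the remainder.
  leading term x_2: no divisor's leading term divides it; move 200/147x_2 to the remainder.
  leading term x_3^2: no divisor's leading term divides it; move 50/49x_3^2 to the remainder.
  leading term x_3: no divisor's leading term divides it; move 50/147x_3 to the remainder.
  remainder -20/21x_2^2 - 100/49x_2x_3 + 200/147x_2 + 50/49x_3^2 + 50/147x_3 ≠ 0; add h_7 = -20/21x_2^2 - 100/49x_2x_3 + 200/147x_2 + 50/49x_3^2 + 50/147x_3 to the basis.

S(h_4,h_6): lcm = x_2^2x_3^2. S = 15/14x_3^3 - 5/7x_3^2 + 5/7x_3.
  leading term x_3^3: no divisor's leading term divides it; move 15/14x_3^3 to the remainder.
  leading term x_3^2: no divisor's leading term divides it; move -5/7x_3^2 to the remainder.
  leading term x_3: no divisor's leading term divides it; move 5/7x_3 to the remainder.
  remainder 15/14x_3^3 - 5/7x_3^2 + 5/7x_3 ≠ 0; add h_8 = 15/14x_3^3 - 5/7x_3^2 + 5/7x_3 to the basis.

The other S-polynomials (S(f_1,h_4), S(f_2,h_4), S(f_1,h_5), S(f_2,h_5), S(f_3,h_5), S(h_4,h_5), S(f_1,h_6), S(f_2,h_6), S(f_3,h_6), S(h_5,h_6), S(f_1,h_7), S(f_2,h_7), S(f_3,h_7), S(h_4,h_7), S(h_5,h_7), S(h_6,h_7), S(f_1,h_8), S(f_2,h_8), S(f_3,h_8), S(h_4,h_8), S(h_5,h_8), S(h_6,h_8), S(h_7,h_8)) all reduce to 0 modulo the current basis, so we have a Gröbner basis.
Inter-reduce: drop elements whose leading term is divisible by another's, tail-reduce, and make monic.
Reduced Gröbner basis: {x_1 + x_2x_3 - 1, x_2^2 + 15/7x_2x_3 - 10/7x_2 - 15/14x_3^2 - 5/14x_3, x_2x_3^2 - 2/3x_2x_3 + 2/3x_2, x_3^3 - 2/3x_3^2 + 2/3x_3}.
Label its elements g_1 = x_1 + x_2x_3 - 1, g_2 = x_2^2 + 15/7x_2x_3 - 10/7x_2 - 15/14x_3^2 - 5/14x_3, g_3 = x_2x_3^2 - 2/3x_2x_3 + 2/3x_2, g_4 = x_3^3 - 2/3x_3^2 + 2/3x_3.

Reduce p = 3x_2^2 + 45/7x_2x_3 - 30/7x_2 - 45/14x_3^2 - 15/14x_3 modulo G:
  leading term x_2^2: subtract (3)·g_2 from 3x_2^2 + 45/7x_2x_3 - 30/7x_2 - 45/14x_3^2 - 15/14x_3 → 0
  normal form = 0.
Since the normal form is 0, p ∈ I.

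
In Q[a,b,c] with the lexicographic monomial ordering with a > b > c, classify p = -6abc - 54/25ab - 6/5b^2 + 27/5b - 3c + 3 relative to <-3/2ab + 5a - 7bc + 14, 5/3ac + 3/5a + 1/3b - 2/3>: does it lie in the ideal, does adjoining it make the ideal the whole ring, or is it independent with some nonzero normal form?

First compute the reduced Gröbner basis of I by Buchberger's algorithm.
f_1 = -3/2ab + 5a - 7bc + 14, LT = ab.
f_2 = 5/3ac + 3/5a + 1/3b - 2/3, LT = ac.

S(f_1,f_2): lcm = abc. S = -9/25ab - 10/3ac - 1/5b^2 + 14/3bc^2 + 2/5b - 28/3c.
  leading term ab: subtract (6/25)·f_1 from -9/25ab - 10/3ac - 1/5b^2 + 14/3bc^2 + 2/5b - 28/3c → -10/3ac - 6/5a - 1/5b^2 + 14/3bc^2 + 42/25bc + 2/5b - 28/3c - 84/25
  leading term ac: subtract (-2)·f_2 from -10/3ac - 6/5a - 1/5b^2 + 14/3bc^2 + 42/25bc + 2/5b - 28/3c - 84/25 → -1/5b^2 + 14/3bc^2 + 42/25bc + 16/15b - 28/3c - 352/75
  leading term b^2: no divisor's leading term divides it; move -1/5b^2 to the remainder.
  leading term bc^2: no divisor's leading term divides it; move 14/3bc^2 to the remainder.
  leading term bc: no divisor's leading term divides it; move 42/25bc to the remainder.
  leading term b: no divisor's leading term divides it; move 16/15b to the remainder.
  leading term c: no divisor's leading term divides it; move -28/3c to the remainder.
  leading term 1: no divisor's leading term divides it; move -352/75 to the remainder.
  remainder -1/5b^2 + 14/3bc^2 + 42/25bc + 16/15b - 28/3c - 352/75 ≠ 0; add h_3 = -1/5b^2 + 14/3bc^2 + 42/25bc + 16/15b - 28/3c - 352/75 to the basis.

The other S-polynomials (S(f_1,h_3), S(f_2,h_3)) all reduce to 0 modulo the current basis, so we have a Gröbner basis.
Inter-reduce: drop elements whose leading term is divisible by another's, tail-reduce, and make monic.
Reduced Gröbner basis: {ab - 10/3a + 14/3bc - 28/3, ac + 9/25a + 1/5b - 2/5, b^2 - 70/3bc^2 - 42/5bc - 16/3b + 140/3c + 352/15}.
Label its elements g_1 = ab - 10/3a + 14/3bc - 28/3, g_2 = ac + 9/25a + 1/5b - 2/5, g_3 = b^2 - 70/3bc^2 - 42/5bc - 16/3b + 140/3c + 352/15.

Reduce p = -6abc - 54/25ab - 6/5b^2 + 27/5b - 3c + 3 modulo G:
  leading term abc: subtract (-6c)·g_1 from -6abc - 54/25ab - 6/5b^2 + 27/5b - 3c + 3 → -54/25ab - 20ac - 6/5b^2 + 28bc^2 + 27/5b - 59c + 3
  leading term ab: subtract (-54/25)·g_1 from -54/25ab - 20ac - 6/5b^2 + 28bc^2 + 27/5b - 59c + 3 → -20ac - 36/5a - 6/5b^2 + 28bc^2 + 252/25bc + 27/5b - 59c - 429/25
  leading term ac: subtract (-20)·g_2 from -20ac - 36/5a - 6/5b^2 + 28bc^2 + 252/25bc + 27/5b - 59c - 429/25 → -6/5b^2 + 28bc^2 + 252/25bc + 47/5b - 59c - 629/25
  leading term b^2: subtract (-6/5)·g_3 from -6/5b^2 + 28bc^2 + 252/25bc + 47/5b - 59c - 629/25 → 3b - 3c + 3
  leading term b: no divisor's leading term divides it; move 3b to the remainder.
  leading term c: no divisor's leading term divides it; move -3c to the remainder.
  leading term 1: no divisor's leading term divides it; move 3 to the remainder.
  normal form = 3b - 3c + 3.
The normal form is nonzero, so p ∉ I. Since p minus its normal form lies in I, I + (p) = I + (r) where r = 3b - 3c + 3; decide whether this ideal is the whole ring.
Run Buchberger on G together with r (pairs among the g_i already reduce to 0 since G is a Gröbner basis):
g_1 = ab - 10/3a + 14/3bc - 28/3, LT = ab.
g_2 = ac + 9/25a + 1/5b - 2/5, LT = ac.
g_3 = b^2 - 70/3bc^2 - 42/5bc - 16/3b + 140/3c + 352/15, LT = b^2.
r = 3b - 3c + 3, LT = b.

S(g_1,r): lcm = ab. S = ac - 13/3a + 14/3bc - 28/3.
  leading term ac: subtract (1)·g_2 from ac - 13/3a + 14/3bc - 28/3 → -352/75a + 14/3bc - 1/5b - 134/15
  leading term a: no divisor's leading term divides it; move -352/75a to the remainder.
  leading term bc: subtract (14/9c)·r from 14/3bc - 1/5b - 134/15 → -1/5b + 14/3c^2 - 14/3c - 134/15
  leading term b: subtract (-1/15)·r from -1/5b + 14/3c^2 - 14/3c - 134/15 → 14/3c^2 - 73/15c - 131/15
  leading term c^2: no divisor's leading term divides it; move 14/3c^2 to the remainder.
  leading term c: no divisor's leading term divides it; move -73/15c to the remainder.
  leading term 1: no divisor's leading term divides it; move -131/15 to the remainder.
  remainder -352/75a + 14/3c^2 - 73/15c - 131/15 ≠ 0; add m_5 = -352/75a + 14/3c^2 - 73/15c - 131/15 to the basis.

S(g_3,r): lcm = b^2. S = -70/3bc^2 - 37/5bc - 19/3b + 140/3c + 352/15.
  leading term bc^2: subtract (-70/9c^2)·r from -70/3bc^2 - 37/5bc - 19/3b + 140/3c + 352/15 → -37/5bc - 19/3b - 70/3c^3 + 70/3c^2 + 140/3c + 352/15
  leading term bc: subtract (-37/15c)·r from -37/5bc - 19/3b - 70/3c^3 + 70/3c^2 + 140/3c + 352/15 → -19/3b - 70/3c^3 + 239/15c^2 + 811/15c + 352/15
  leading term b: subtract (-19/9)·r from -19/3b - 70/3c^3 + 239/15c^2 + 811/15c + 352/15 → -70/3c^3 + 239/15c^2 + 716/15c + 149/5
  leading term c^3: no divisor's leading term divides it; move -70/3c^3 to the remainder.
  leading term c^2: no divisor's leading term divides it; move 239/15c^2 to the remainder.
  leading term c: no divisor's leading term divides it; move 716/15c to the remainder.
  leading term 1: no divisor's leading term divides it; move 149/5 to the remainder.
  remainder -70/3c^3 + 239/15c^2 + 716/15c + 149/5 ≠ 0; add m_6 = -70/3c^3 + 239/15c^2 + 716/15c + 149/5 to the basis.

The other S-polynomials (S(g_1,g_2), S(g_1,g_3), S(g_2,g_3), S(g_2,r), S(g_1,m_5), S(g_2,m_5), S(g_3,m_5), S(r,m_5), S(g_1,m_6), S(g_2,m_6), S(g_3,m_6), S(r,m_6), S(m_5,m_6)) all reduce to 0 modulo the current basis, so we have a Gröbner basis.
Inter-reduce: drop elements whose leading term is divisible by another's, tail-reduce, and make monic.
Reduced Gröbner basis: {a - 175/176c^2 + 365/352c + 655/352, b - c + 1, c^3 - 239/350c^2 - 358/175c - 447/350}.
The reduced Gröbner basis of I + (p) is {a - 175/176c^2 + 365/352c + 655/352, b - c + 1, c^3 - 239/350c^2 - 358/175c - 447/350} ≠ {1}, a proper ideal, so the enlarged system stays consistent: p is independent of I, with normal form 3b - 3c + 3.

-6abc - 54/25ab - 6/5b^2 + 27/5b - 3c + 3 is independent of I; its normal form modulo I is 3b - 3c + 3.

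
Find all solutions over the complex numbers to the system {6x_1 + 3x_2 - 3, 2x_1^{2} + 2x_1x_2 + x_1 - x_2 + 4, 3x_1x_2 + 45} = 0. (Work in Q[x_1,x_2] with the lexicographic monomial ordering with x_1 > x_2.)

{(3, -5)}

Compute a lex Gröbner basis by Buchberger's algorithm.
f_1 = 6x_1 + 3x_2 - 3, LT = x_1.
f_2 = 2x_1^{2} + 2x_1x_2 + x_1 - x_2 + 4, LT = x_1^{2}.
f_3 = 3x_1x_2 + 45, LT = x_1x_2.

S(f_1,f_2): lcm = x_1^{2}. S = -\tfrac{1}{2}x_1x_2 - x_1 + \tfrac{1}{2}x_2 - 2.
  reduce S modulo (f_1, f_2, f_3):
  remainder \tfrac{1}{4}x_2^{2} + \tfrac{3}{4}x_2 - \tfrac{5}{2} ≠ 0; add h_4 = \tfrac{1}{4}x_2^{2} + \tfrac{3}{4}x_2 - \tfrac{5}{2} to the basis.

S(f_1,f_3): lcm = x_1x_2. S = \tfrac{1}{2}x_2^{2} - \tfrac{1}{2}x_2 - 15.
  reduce S modulo (f_1, f_2, f_3, h_4):
  remainder -2x_2 - 10 ≠ 0; add h_5 = -2x_2 - 10 to the basis.

The other S-polynomials (S(f_2,f_3), S(f_1,h_4), S(f_2,h_4), S(f_3,h_4), S(f_1,h_5), S(f_2,h_5), S(f_3,h_5), S(h_4,h_5)) all reduce to 0 modulo the current basis, so we have a Gröbner basis.
Inter-reduce: drop elements whose leading term is divisible by another's, tail-reduce, and make monic.
Reduced Gröbner basis: {x_1 - 3, x_2 + 5}.

From the last basis element, x_2 + 5 = 0, so x_2 takes values in {-5}. Each choice, substituted upward through the basis, yields the corresponding point(s) of the solution set.
  x_2 = -5: the earlier basis element becomes x_1 - 3 = 0, giving x_1 = 3 — point (3, -5).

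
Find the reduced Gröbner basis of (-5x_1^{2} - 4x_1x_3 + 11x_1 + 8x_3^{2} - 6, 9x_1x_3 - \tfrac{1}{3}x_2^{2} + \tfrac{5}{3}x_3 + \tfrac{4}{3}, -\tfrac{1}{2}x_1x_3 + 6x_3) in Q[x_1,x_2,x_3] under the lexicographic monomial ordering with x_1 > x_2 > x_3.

G = {x_1^{2} - \tfrac{11}{5}x_1 - \tfrac{8}{5}x_3^{2} + \tfrac{48}{5}x_3 + \tfrac{6}{5}, x_1x_3 - 12x_3, x_2^{2} - 329x_3 - 4, x_3^{3} - 6x_3^{2} - \tfrac{297}{4}x_3}

f_1 = -5x_1^{2} - 4x_1x_3 + 11x_1 + 8x_3^{2} - 6, LT = x_1^{2}.
f_2 = 9x_1x_3 - \tfrac{1}{3}x_2^{2} + \tfrac{5}{3}x_3 + \tfrac{4}{3}, LT = x_1x_3.
f_3 = -\tfrac{1}{2}x_1x_3 + 6x_3, LT = x_1x_3.

S(f_1,f_2): lcm = x_1^{2}x_3. S = \tfrac{1}{27}x_1x_2^{2} + \tfrac{4}{5}x_1x_3^{2} - \tfrac{322}{135}x_1x_3 - \tfrac{4}{27}x_1 - \tfrac{8}{5}x_3^{3} + \tfrac{6}{5}x_3.
  leading term x_1x_2^{2}: no divisor's leading term divides it; move \tfrac{1}{27}x_1x_2^{2} to the remainder.
  leading term x_1x_3^{2}: subtract (\tfrac{4}{45}x_3)·f_2 from \tfrac{4}{5}x_1x_3^{2} - \tfrac{322}{135}x_1x_3 - \tfrac{4}{27}x_1 - \tfrac{8}{5}x_3^{3} + \tfrac{6}{5}x_3 → -\tfrac{322}{135}x_1x_3 - \tfrac{4}{27}x_1 + \tfrac{4}{135}x_2^{2}x_3 - \tfrac{8}{5}x_3^{3} - \tfrac{4}{27}x_3^{2} + \tfrac{146}{135}x_3
  leading term x_1x_3: subtract (-\tfrac{322}{1215})·f_2 from -\tfrac{322}{135}x_1x_3 - \tfrac{4}{27}x_1 + \tfrac{4}{135}x_2^{2}x_3 - \tfrac{8}{5}x_3^{3} - \tfrac{4}{27}x_3^{2} + \tfrac{146}{135}x_3 → -\tfrac{4}{27}x_1 + \tfrac{4}{135}x_2^{2}x_3 - \tfrac{322}{3645}x_2^{2} - \tfrac{8}{5}x_3^{3} - \tfrac{4}{27}x_3^{2} + \tfrac{5552}{3645}x_3 + \tfrac{1288}{3645}
  leading term x_1: no divisor's leading term divides it; move -\tfrac{4}{27}x_1 to the remainder.
  leading term x_2^{2}x_3: no divisor's leading term divides it; move \tfrac{4}{135}x_2^{2}x_3 to the remainder.
  leading term x_2^{2}: no divisor's leading term divides it; move -\tfrac{322}{3645}x_2^{2} to the remainder.
  leading term x_3^{3}: no divisor's leading term divides it; move -\tfrac{8}{5}x_3^{3} to the remainder.
  leading term x_3^{2}: no divisor's leading term divides it; move -\tfrac{4}{27}x_3^{2} to the remainder.
  leading term x_3: no divisor's leading term divides it; move \tfrac{5552}{3645}x_3 to the remainder.
  leading term 1: no divisor's leading term divides it; move \tfrac{1288}{3645} to the remainder.
  remainder \tfrac{1}{27}x_1x_2^{2} - \tfrac{4}{27}x_1 + \tfrac{4}{135}x_2^{2}x_3 - \tfrac{322}{3645}x_2^{2} - \tfrac{8}{5}x_3^{3} - \tfrac{4}{27}x_3^{2} + \tfrac{5552}{3645}x_3 + \tfrac{1288}{3645} ≠ 0; add g_4 = \tfrac{1}{27}x_1x_2^{2} - \tfrac{4}{27}x_1 + \tfrac{4}{135}x_2^{2}x_3 - \tfrac{322}{3645}x_2^{2} - \tfrac{8}{5}x_3^{3} - \tfrac{4}{27}x_3^{2} + \tfrac{5552}{3645}x_3 + \tfrac{1288}{3645} to the basis.

S(f_1,f_3): lcm = x_1^{2}x_3. S = \tfrac{4}{5}x_1x_3^{2} + \tfrac{49}{5}x_1x_3 - \tfrac{8}{5}x_3^{3} + \tfrac{6}{5}x_3.
  leading term x_1x_3^{2}: subtract (\tfrac{4}{45}x_3)·f_2 from \tfrac{4}{5}x_1x_3^{2} + \tfrac{49}{5}x_1x_3 - \tfrac{8}{5}x_3^{3} + \tfrac{6}{5}x_3 → \tfrac{49}{5}x_1x_3 + \tfrac{4}{135}x_2^{2}x_3 - \tfrac{8}{5}x_3^{3} - \tfrac{4}{27}x_3^{2} + \tfrac{146}{135}x_3
  leading term x_1x_3: subtract (\tfrac{49}{45})·f_2 from \tfrac{49}{5}x_1x_3 + \tfrac{4}{135}x_2^{2}x_3 - \tfrac{8}{5}x_3^{3} - \tfrac{4}{27}x_3^{2} + \tfrac{146}{135}x_3 → \tfrac{4}{135}x_2^{2}x_3 + \tfrac{49}{135}x_2^{2} - \tfrac{8}{5}x_3^{3} - \tfrac{4}{27}x_3^{2} - \tfrac{11}{15}x_3 - \tfrac{196}{135}
  leading term x_2^{2}x_3: no divisor's leading term divides it; move \tfrac{4}{135}x_2^{2}x_3 to the remainder.
  leading term x_2^{2}: no divisor's leading term divides it; move \tfrac{49}{135}x_2^{2} to the remainder.
  leading term x_3^{3}: no divisor's leading term divides it; move -\tfrac{8}{5}x_3^{3} to the remainder.
  leading term x_3^{2}: no divisor's leading term divides it; move -\tfrac{4}{27}x_3^{2} to the remainder.
  leading term x_3: no divisor's leading term divides it; move -\tfrac{11}{15}x_3 to the remainder.
  leading term 1: no divisor's leading term divides it; move -\tfrac{196}{135} to the remainder.
  remainder \tfrac{4}{135}x_2^{2}x_3 + \tfrac{49}{135}x_2^{2} - \tfrac{8}{5}x_3^{3} - \tfrac{4}{27}x_3^{2} - \tfrac{11}{15}x_3 - \tfrac{196}{135} ≠ 0; add g_5 = \tfrac{4}{135}x_2^{2}x_3 + \tfrac{49}{135}x_2^{2} - \tfrac{8}{5}x_3^{3} - \tfrac{4}{27}x_3^{2} - \tfrac{11}{15}x_3 - \tfrac{196}{135} to the basis.

S(f_2,f_3): lcm = x_1x_3. S = -\tfrac{1}{27}x_2^{2} + \tfrac{329}{27}x_3 + \tfrac{4}{27}.
  leading term x_2^{2}: no divisor's leading term divides it; move -\tfrac{1}{27}x_2^{2} to the remainder.
  leading term x_3: no divisor's leading term divides it; move \tfrac{329}{27}x_3 to the remainder.
  leading term 1: no divisor's leading term divides it; move \tfrac{4}{27} to the remainder.
  remainder -\tfrac{1}{27}x_2^{2} + \tfrac{329}{27}x_3 + \tfrac{4}{27} ≠ 0; add g_6 = -\tfrac{1}{27}x_2^{2} + \tfrac{329}{27}x_3 + \tfrac{4}{27} to the basis.

S(f_2,g_4): lcm = x_1x_2^{2}x_3. S = 4x_1x_3 - \tfrac{1}{27}x_2^{4} - \tfrac{4}{5}x_2^{2}x_3^{2} + \tfrac{347}{135}x_2^{2}x_3 + \tfrac{4}{27}x_2^{2} + \tfrac{216}{5}x_3^{4} + 4x_3^{3} - \tfrac{5552}{135}x_3^{2} - \tfrac{1288}{135}x_3.
  leading term x_1x_3: subtract (\tfrac{4}{9})·f_2 from 4x_1x_3 - \tfrac{1}{27}x_2^{4} - \tfrac{4}{5}x_2^{2}x_3^{2} + \tfrac{347}{135}x_2^{2}x_3 + \tfrac{4}{27}x_2^{2} + \tfrac{216}{5}x_3^{4} + 4x_3^{3} - \tfrac{5552}{135}x_3^{2} - \tfrac{1288}{135}x_3 → -\tfrac{1}{27}x_2^{4} - \tfrac{4}{5}x_2^{2}x_3^{2} + \tfrac{347}{135}x_2^{2}x_3 + \tfrac{8}{27}x_2^{2} + \tfrac{216}{5}x_3^{4} + 4x_3^{3} - \tfrac{5552}{135}x_3^{2} - \tfrac{1388}{135}x_3 - \tfrac{16}{27}
  leading term x_2^{4}: subtract (x_2^{2})·g_6 from -\tfrac{1}{27}x_2^{4} - \tfrac{4}{5}x_2^{2}x_3^{2} + \tfrac{347}{135}x_2^{2}x_3 + \tfrac{8}{27}x_2^{2} + \tfrac{216}{5}x_3^{4} + 4x_3^{3} - \tfrac{5552}{135}x_3^{2} - \tfrac{1388}{135}x_3 - \tfrac{16}{27} → -\tfrac{4}{5}x_2^{2}x_3^{2} - \tfrac{1298}{135}x_2^{2}x_3 + \tfrac{4}{27}x_2^{2} + \tfrac{216}{5}x_3^{4} + 4x_3^{3} - \tfrac{5552}{135}x_3^{2} - \tfrac{1388}{135}x_3 - \tfrac{16}{27}
  leading term x_2^{2}x_3^{2}: subtract (-27x_3)·g_5 from -\tfrac{4}{5}x_2^{2}x_3^{2} - \tfrac{1298}{135}x_2^{2}x_3 + \tfrac{4}{27}x_2^{2} + \tfrac{216}{5}x_3^{4} + 4x_3^{3} - \tfrac{5552}{135}x_3^{2} - \tfrac{1388}{135}x_3 - \tfrac{16}{27} → \tfrac{5}{27}x_2^{2}x_3 + \tfrac{4}{27}x_2^{2} - \tfrac{1645}{27}x_3^{2} - \tfrac{1336}{27}x_3 - \tfrac{16}{27}
  leading term x_2^{2}x_3: subtract (\tfrac{25}{4})·g_5 from \tfrac{5}{27}x_2^{2}x_3 + \tfrac{4}{27}x_2^{2} - \tfrac{1645}{27}x_3^{2} - \tfrac{1336}{27}x_3 - \tfrac{16}{27} → -\tfrac{229}{108}x_2^{2} + 10x_3^{3} - 60x_3^{2} - \tfrac{4849}{108}x_3 + \tfrac{229}{27}
  leading term x_2^{2}: subtract (\tfrac{229}{4})·g_6 from -\tfrac{229}{108}x_2^{2} + 10x_3^{3} - 60x_3^{2} - \tfrac{4849}{108}x_3 + \tfrac{229}{27} → 10x_3^{3} - 60x_3^{2} - \tfrac{1485}{2}x_3
  leading term x_3^{3}: no divisor's leading term divides it; move 10x_3^{3} to the remainder.
  leading term x_3^{2}: no divisor's leading term divides it; move -60x_3^{2} to the remainder.
  leading term x_3: no divisor's leading term divides it; move -\tfrac{1485}{2}x_3 to the remainder.
  remainder 10x_3^{3} - 60x_3^{2} - \tfrac{1485}{2}x_3 ≠ 0; add g_7 = 10x_3^{3} - 60x_3^{2} - \tfrac{1485}{2}x_3 to the basis.

The other S-polynomials (S(f_1,g_4), S(f_3,g_4), S(f_1,g_5), S(f_2,g_5), S(f_3,g_5), S(g_4,g_5), S(f_1,g_6), S(f_2,g_6), S(f_3,g_6), S(g_4,g_6), S(g_5,g_6), S(f_1,g_7), S(f_2,g_7), S(f_3,g_7), S(g_4,g_7), S(g_5,g_7), S(g_6,g_7)) all reduce to 0 modulo the current basis, so we have a Gröbner basis.
Inter-reduce: drop elements whose leading term is divisible by another's, tail-reduce, and make monic.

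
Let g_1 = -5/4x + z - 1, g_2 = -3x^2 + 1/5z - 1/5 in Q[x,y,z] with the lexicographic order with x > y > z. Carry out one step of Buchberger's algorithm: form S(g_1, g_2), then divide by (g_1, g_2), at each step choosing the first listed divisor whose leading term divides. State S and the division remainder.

S(g_1, g_2) = -4/5xz + 4/5x + 1/15z - 1/15; remainder on division = -16/25z^2 + 101/75z - 53/75.

lcm(LM(g_1), LM(g_2)) = x^2.
S = (lcm/LT(g_1))·g_1 − (lcm/LT(g_2))·g_2 = -4/5xz + 4/5x + 1/15z - 1/15.
Reduce S modulo (g_1, g_2) in that order:
  leading term xz: subtract (16/25z)·g_1 from -4/5xz + 4/5x + 1/15z - 1/15 → 4/5x - 16/25z^2 + 53/75z - 1/15
  leading term x: subtract (-16/25)·g_1 from 4/5x - 16/25z^2 + 53/75z - 1/15 → -16/25z^2 + 101/75z - 53/75
  leading term z^2: no divisor's leading term divides it; move -16/25z^2 to the remainder.
  leading term z: no divisor's leading term divides it; move 101/75z to the remainder.
  leading term 1: no divisor's leading term divides it; move -53/75 to the remainder.
The remainder -16/25z^2 + 101/75z - 53/75 is nonzero, so it would be added as the next basis element.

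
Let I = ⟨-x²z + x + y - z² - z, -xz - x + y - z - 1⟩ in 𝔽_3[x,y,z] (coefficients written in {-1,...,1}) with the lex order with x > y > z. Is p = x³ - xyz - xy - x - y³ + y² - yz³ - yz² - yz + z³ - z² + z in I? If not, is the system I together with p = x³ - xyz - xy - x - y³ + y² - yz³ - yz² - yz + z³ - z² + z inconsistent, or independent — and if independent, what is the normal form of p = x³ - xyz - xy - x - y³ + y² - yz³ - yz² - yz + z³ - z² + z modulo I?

First compute the reduced Gröbner basis of I by Buchberger's algorithm.
f_1 = -x²z + x + y - z² - z, LT = x²z.
f_2 = -xz - x + y - z - 1, LT = xz.

S(f_1,f_2): lcm = x²z. S = -x² + xy - xz + x - y + z² + z.
  leading term x²: no divisor's leading term divides it; move -x² to the remainder.
  leading term xy: no divisor's leading term divides it; move xy to the remainder.
  leading term xz: subtract (1)·f_2 from -xz + x - y + z² + z → -x + y + z² - z + 1
  leading term x: no divisor's leading term divides it; move -x to the remainder.
  leading term y: no divisor's leading term divides it; move y to the remainder.
  leading term z²: no divisor's leading term divides it; move z² to the remainder.
  leading term z: no divisor's leading term divides it; move -z to the remainder.
  leading term 1: no divisor's leading term divides it; move 1 to the remainder.
  remainder -x² + xy - x + y + z² - z + 1 ≠ 0; add h_3 = -x² + xy - x + y + z² - z + 1 to the basis.

S(f_1,h_3): lcm = x²z. S = xyz - xz - x + yz - y + z³ - z.
  leading term xyz: subtract (-y)·f_2 from xyz - xz - x + yz - y + z³ - z → -xy - xz - x + y² + y + z³ - z
  leading term xy: no divisor's leading term divides it; move -xy to the remainder.
  leading term xz: subtract (1)·f_2 from -xz - x + y² + y + z³ - z → y² + z³ + 1
  leading term y²: no divisor's leading term divides it; move y² to the remainder.
  leading term z³: no divisor's leading term divides it; move z³ to the remainder.
  leading term 1: no divisor's leading term divides it; move 1 to the remainder.
  remainder -xy + y² + z³ + 1 ≠ 0; add h_4 = -xy + y² + z³ + 1 to the basis.

S(f_1,h_4): lcm = x²yz. S = xy²z - xy + xz⁴ + xz - y² + yz² + yz.
  leading term xy²z: subtract (-y²)·f_2 from xy²z - xy + xz⁴ + xz - y² + yz² + yz → -xy² - xy + xz⁴ + xz + y³ - y²z + y² + yz² + yz
  leading term xy²: subtract (y)·h_4 from -xy² - xy + xz⁴ + xz + y³ - y²z + y² + yz² + yz → -xy + xz⁴ + xz - y²z + y² - yz³ + yz² + yz - y
  leading term xy: subtract (1)·h_4 from -xy + xz⁴ + xz - y²z + y² - yz³ + yz² + yz - y → xz⁴ + xz - y²z - yz³ + yz² + yz - y - z³ - 1
  leading term xz⁴: subtract (-z³)·f_2 from xz⁴ + xz - y²z - yz³ + yz² + yz - y - z³ - 1 → -xz³ + xz - y²z + yz² + yz - y - z⁴ + z³ - 1
  leading term xz³: subtract (z²)·f_2 from -xz³ + xz - y²z + yz² + yz - y - z⁴ + z³ - 1 → xz² + xz - y²z + yz - y - z⁴ - z³ + z² - 1
  leading term xz²: subtract (-z)·f_2 from xz² + xz - y²z + yz - y - z⁴ - z³ + z² - 1 → -y²z - yz - y - z⁴ - z³ - z - 1
  leading term y²z: no divisor's leading term divides it; move -y²z to the remainder.
  leading term yz: no divisor's leading term divides it; move -yz to the remainder.
  leading term y: no divisor's leading term divides it; move -y to the remainder.
  leading term z⁴: no divisor's leading term divides it; move -z⁴ to the remainder.
  leading term z³: no divisor's leading term divides it; move -z³ to the remainder.
  leading term z: no divisor's leading term divides it; move -z to the remainder.
  leading term 1: no divisor's leading term divides it; move -1 to the remainder.
  remainder -y²z - yz - y - z⁴ - z³ - z - 1 ≠ 0; add h_5 = -y²z - yz - y - z⁴ - z³ - z - 1 to the basis.

The other S-polynomials (S(f_2,h_3), S(f_2,h_4), S(h_3,h_4), S(f_1,h_5), S(f_2,h_5), S(h_3,h_5), S(h_4,h_5)) all reduce to 0 modulo the current basis, so we have a Gröbner basis.
Inter-reduce: drop elements whose leading term is divisible by another's, tail-reduce, and make monic.
Reduced Gröbner basis: {x² + x - y² - y - z³ - z² + z + 1, xy - y² - z³ - 1, xz + x - y + z + 1, y²z + yz + y + z⁴ + z³ + z + 1}.
Label its elements g_1 = x² + x - y² - y - z³ - z² + z + 1, g_2 = xy - y² - z³ - 1, g_3 = xz + x - y + z + 1, g_4 = y²z + yz + y + z⁴ + z³ + z + 1.

Reduce p = x³ - xyz - xy - x - y³ + y² - yz³ - yz² - yz + z³ - z² + z modulo G:
  leading term x³: subtract (x)·g_1 from x³ - xyz - xy - x - y³ + y² - yz³ - yz² - yz + z³ - z² + z → -x² + xy² - xyz + xz³ + xz² - xz + x - y³ + y² - yz³ - yz² - yz + z³ - z² + z
  leading term x²: subtract (-1)·g_1 from -x² + xy² - xyz + xz³ + xz² - xz + x - y³ + y² - yz³ - yz² - yz + z³ - z² + z → xy² - xyz + xz³ + xz² - xz - x - y³ - yz³ - yz² - yz - y + z² - z + 1
  leading term xy²: subtract (y)·g_2 from xy² - xyz + xz³ + xz² - xz - x - y³ - yz³ - yz² - yz - y + z² - z + 1 → -xyz + xz³ + xz² - xz - x - yz² - yz + z² - z + 1
  leading term xyz: subtract (-z)·g_2 from -xyz + xz³ + xz² - xz - x - yz² - yz + z² - z + 1 → xz³ + xz² - xz - x - y²z - yz² - yz - z⁴ + z² + z + 1
  leading term xz³: subtract (z²)·g_3 from xz³ + xz² - xz - x - y²z - yz² - yz - z⁴ + z² + z + 1 → -xz - x - y²z - yz - z⁴ - z³ + z + 1
  leading term xz: subtract (-1)·g_3 from -xz - x - y²z - yz - z⁴ - z³ + z + 1 → -y²z - yz - y - z⁴ - z³ - z - 1
  leading term y²z: subtract (-1)·g_4 from -y²z - yz - y - z⁴ - z³ - z - 1 → 0
  normal form = 0.
Since the normal form is 0, p ∈ I.

The remainder on division by a Gröbner basis is unique — it is the normal form.

x³ - xyz - xy - x - y³ + y² - yz³ - yz² - yz + z³ - z² + z lies in I (it reduces to 0).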